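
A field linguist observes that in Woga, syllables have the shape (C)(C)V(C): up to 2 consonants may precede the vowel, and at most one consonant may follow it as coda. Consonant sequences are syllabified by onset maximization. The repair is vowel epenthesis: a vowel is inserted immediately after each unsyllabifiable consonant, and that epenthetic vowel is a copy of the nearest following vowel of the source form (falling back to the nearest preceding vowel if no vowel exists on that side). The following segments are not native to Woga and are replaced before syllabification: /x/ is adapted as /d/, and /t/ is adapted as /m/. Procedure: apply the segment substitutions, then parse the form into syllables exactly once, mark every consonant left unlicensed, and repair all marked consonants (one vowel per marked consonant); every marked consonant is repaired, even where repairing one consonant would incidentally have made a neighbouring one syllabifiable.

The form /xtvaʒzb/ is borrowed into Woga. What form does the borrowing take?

damvaʒzaba

Substitution: /x/ → /d/, /t/ → /m/, giving /dmvaʒzb/.
Syllabifying with onset maximization leaves /d/, /z/, /b/ stranded (at most one coda consonant is licensed; onsets may contain at most 2 consonants).
Each unlicensed consonant becomes the onset of a new syllable: /d/ → /da/, /z/ → /za/, /b/ → /ba/.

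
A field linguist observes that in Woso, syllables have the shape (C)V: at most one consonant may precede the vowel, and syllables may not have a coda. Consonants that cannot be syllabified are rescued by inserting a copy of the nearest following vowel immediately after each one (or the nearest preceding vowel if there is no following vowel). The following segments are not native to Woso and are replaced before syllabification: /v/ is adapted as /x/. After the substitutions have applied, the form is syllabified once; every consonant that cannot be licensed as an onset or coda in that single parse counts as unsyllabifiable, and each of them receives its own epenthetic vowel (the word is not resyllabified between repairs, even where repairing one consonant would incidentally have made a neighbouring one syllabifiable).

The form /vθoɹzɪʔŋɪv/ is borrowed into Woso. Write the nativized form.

Substitution: /v/ → /x/, giving /xθoɹzɪʔŋɪx/.
The consonants /x/, /ɹ/, /ʔ/, /x/ cannot be parsed into a legal (C)V syllable (no codas are permitted; onsets are limited to one consonant).
Each unlicensed consonant becomes the onset of a new syllable: /x/ → /xo/, /ɹ/ → /ɹɪ/, /ʔ/ → /ʔɪ/, /x/ → /xɪ/.

xoθoɹɪzɪʔɪŋɪxɪ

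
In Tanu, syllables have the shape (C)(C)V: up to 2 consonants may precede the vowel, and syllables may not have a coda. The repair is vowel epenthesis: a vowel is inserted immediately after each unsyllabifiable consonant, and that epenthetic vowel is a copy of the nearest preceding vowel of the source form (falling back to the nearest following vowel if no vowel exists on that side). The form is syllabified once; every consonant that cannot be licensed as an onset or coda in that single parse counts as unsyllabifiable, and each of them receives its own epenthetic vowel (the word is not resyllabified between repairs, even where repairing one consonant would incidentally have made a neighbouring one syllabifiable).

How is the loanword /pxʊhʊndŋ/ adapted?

pxʊhʊnʊdʊŋʊ

Syllabifying with onset maximization leaves /n/, /d/, /ŋ/ stranded (no codas are permitted; onsets may contain at most 2 consonants).
Each unlicensed consonant becomes the onset of a new syllable: /n/ → /nʊ/, /d/ → /dʊ/, /ŋ/ → /ŋʊ/.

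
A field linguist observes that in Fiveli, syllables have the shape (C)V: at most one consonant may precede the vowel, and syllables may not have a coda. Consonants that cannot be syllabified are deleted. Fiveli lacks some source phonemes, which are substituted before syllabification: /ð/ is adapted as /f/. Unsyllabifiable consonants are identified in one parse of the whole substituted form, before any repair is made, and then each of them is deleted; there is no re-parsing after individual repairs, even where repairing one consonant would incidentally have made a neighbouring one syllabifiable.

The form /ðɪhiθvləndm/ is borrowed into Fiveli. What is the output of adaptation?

Substitution: /ð/ → /f/, giving /fɪhiθvləndm/.
The consonants /θ/, /v/, /n/, /d/, /m/ cannot be parsed into a legal (C)V syllable (no codas are permitted; onsets are limited to one consonant).
Deleting the stranded consonants removes /θ/, /v/, /n/, /d/, /m/.

fɪhilə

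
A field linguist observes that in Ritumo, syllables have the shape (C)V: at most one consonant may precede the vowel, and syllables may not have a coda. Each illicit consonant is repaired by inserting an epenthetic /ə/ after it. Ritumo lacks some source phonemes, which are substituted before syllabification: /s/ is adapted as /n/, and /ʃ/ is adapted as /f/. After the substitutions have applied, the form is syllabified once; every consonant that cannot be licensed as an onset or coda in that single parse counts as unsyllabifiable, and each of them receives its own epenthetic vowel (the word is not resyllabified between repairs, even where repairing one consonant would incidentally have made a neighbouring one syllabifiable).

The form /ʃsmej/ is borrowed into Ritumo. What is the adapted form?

fənəmejə

Substitution: /ʃ/ → /f/, /s/ → /n/, giving /fnmej/.
The consonants /f/, /n/, /j/ cannot be parsed into a legal (C)V syllable (no codas are permitted; onsets are limited to one consonant).
Epenthesis after each stranded consonant: /f/ → /fə/, /n/ → /nə/, /j/ → /jə/.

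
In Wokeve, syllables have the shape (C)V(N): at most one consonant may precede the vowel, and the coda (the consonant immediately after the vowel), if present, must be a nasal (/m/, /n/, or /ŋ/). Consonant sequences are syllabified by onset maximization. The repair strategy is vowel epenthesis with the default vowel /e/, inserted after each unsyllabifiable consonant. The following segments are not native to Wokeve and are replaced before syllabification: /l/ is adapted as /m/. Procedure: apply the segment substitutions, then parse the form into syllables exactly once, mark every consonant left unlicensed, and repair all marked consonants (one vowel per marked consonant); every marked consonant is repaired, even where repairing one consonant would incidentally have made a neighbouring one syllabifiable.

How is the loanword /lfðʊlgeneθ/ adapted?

mefeðʊmgeneθe

Substitution: /l/ → /m/, giving /mfðʊmgeneθ/.
Syllabifying with onset maximization leaves /m/, /f/, /θ/ stranded (only a nasal (/m/, /n/, or /ŋ/) is licensed in coda position; onsets are limited to one consonant).
Inserting the epenthetic vowel yields /m/ → /me/, /f/ → /fe/, /θ/ → /θe/.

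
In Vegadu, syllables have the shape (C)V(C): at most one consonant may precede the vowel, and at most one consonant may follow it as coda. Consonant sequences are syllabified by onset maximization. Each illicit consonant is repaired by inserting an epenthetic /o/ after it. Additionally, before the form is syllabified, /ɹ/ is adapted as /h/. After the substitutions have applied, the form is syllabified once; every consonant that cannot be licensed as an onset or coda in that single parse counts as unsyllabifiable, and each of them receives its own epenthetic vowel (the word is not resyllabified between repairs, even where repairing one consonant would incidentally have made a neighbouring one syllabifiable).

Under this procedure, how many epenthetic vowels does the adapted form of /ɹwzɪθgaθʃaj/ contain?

2

After substitution the input is /hwzɪθgaθʃaj/.
The unsyllabifiable consonants are /h/, /w/; each receives one epenthetic vowel.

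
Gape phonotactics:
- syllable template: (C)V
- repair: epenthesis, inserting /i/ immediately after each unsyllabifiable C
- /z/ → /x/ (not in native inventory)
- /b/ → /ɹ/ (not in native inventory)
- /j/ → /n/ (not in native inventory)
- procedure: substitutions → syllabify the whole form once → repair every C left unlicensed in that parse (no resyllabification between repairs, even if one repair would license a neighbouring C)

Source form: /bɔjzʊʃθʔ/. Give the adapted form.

Substitution: /b/ → /ɹ/, /j/ → /n/, /z/ → /x/, giving /ɹɔnxʊʃθʔ/.
Syllabifying with onset maximization leaves /n/, /ʃ/, /θ/, /ʔ/ stranded (no codas are permitted; onsets are limited to one consonant).
Each unlicensed consonant becomes the onset of a new syllable: /n/ → /ni/, /ʃ/ → /ʃi/, /θ/ → /θi/, /ʔ/ → /ʔi/.

ɹɔnixʊʃiθiʔi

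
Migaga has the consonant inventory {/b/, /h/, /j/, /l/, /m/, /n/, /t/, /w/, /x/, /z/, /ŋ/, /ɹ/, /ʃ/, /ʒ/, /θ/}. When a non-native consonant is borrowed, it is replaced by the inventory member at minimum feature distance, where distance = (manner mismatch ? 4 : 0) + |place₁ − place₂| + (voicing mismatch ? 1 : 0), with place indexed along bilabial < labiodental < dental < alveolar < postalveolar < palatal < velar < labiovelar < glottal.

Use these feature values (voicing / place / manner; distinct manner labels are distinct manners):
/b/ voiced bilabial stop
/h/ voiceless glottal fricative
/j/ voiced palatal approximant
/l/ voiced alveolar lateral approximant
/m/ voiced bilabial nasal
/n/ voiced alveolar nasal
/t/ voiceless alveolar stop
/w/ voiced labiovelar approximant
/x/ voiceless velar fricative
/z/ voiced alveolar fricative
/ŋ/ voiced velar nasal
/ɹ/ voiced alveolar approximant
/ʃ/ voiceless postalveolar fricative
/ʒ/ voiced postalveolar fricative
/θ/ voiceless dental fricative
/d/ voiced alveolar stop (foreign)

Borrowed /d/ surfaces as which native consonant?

/t/ is closest: same manner (stop), place distance 0 (alveolar→alveolar), voicing differs (+1); total 1. Next closest is /b/ at distance 3.

t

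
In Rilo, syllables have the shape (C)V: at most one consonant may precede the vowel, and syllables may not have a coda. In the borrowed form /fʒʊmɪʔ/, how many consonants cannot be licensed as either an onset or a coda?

2

Syllabifying with onset maximization leaves /f/, /ʔ/ stranded (no codas are permitted; onsets are limited to one consonant).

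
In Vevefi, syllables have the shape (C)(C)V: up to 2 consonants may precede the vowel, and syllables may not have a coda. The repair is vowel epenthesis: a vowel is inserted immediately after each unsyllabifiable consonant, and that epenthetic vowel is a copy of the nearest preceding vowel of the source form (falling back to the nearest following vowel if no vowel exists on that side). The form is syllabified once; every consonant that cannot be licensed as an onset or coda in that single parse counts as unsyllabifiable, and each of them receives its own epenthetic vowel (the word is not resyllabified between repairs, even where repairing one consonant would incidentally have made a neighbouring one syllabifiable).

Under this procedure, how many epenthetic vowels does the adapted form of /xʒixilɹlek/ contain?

2

The unsyllabifiable consonants are /l/, /k/; each receives one epenthetic vowel.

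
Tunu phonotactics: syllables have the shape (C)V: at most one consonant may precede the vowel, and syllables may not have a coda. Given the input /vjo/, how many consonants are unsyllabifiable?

The consonants /v/ cannot be parsed into a legal (C)V syllable (no codas are permitted; onsets are limited to one consonant).

1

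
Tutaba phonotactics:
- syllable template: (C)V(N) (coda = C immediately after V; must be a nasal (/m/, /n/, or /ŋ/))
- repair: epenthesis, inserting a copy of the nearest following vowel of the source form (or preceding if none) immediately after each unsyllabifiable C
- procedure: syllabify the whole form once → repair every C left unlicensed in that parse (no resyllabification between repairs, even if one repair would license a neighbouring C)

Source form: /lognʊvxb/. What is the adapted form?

Syllabifying with onset maximization leaves /g/, /v/, /x/, /b/ stranded (only a nasal (/m/, /n/, or /ŋ/) is licensed in coda position; onsets are limited to one consonant).
Epenthesis after each stranded consonant: /g/ → /gʊ/, /v/ → /vʊ/, /x/ → /xʊ/, /b/ → /bʊ/.

logʊnʊvʊxʊbʊ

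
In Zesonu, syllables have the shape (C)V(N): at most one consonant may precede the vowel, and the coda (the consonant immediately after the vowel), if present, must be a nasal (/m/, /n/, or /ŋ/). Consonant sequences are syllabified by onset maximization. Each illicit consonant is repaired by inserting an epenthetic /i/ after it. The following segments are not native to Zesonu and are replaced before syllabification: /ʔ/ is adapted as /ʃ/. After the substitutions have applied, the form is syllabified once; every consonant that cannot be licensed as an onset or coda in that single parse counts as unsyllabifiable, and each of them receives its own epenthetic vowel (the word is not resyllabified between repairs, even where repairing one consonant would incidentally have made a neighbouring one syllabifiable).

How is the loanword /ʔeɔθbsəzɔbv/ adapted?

ʃeɔθibisəzɔbivi

Substitution: /ʔ/ → /ʃ/, giving /ʃeɔθbsəzɔbv/.
The consonants /θ/, /b/, /b/, /v/ cannot be parsed into a legal (C)V(N) syllable (only a nasal (/m/, /n/, or /ŋ/) is licensed in coda position; onsets are limited to one consonant).
Each unlicensed consonant becomes the onset of a new syllable: /θ/ → /θi/, /b/ → /bi/, /b/ → /bi/, /v/ → /vi/.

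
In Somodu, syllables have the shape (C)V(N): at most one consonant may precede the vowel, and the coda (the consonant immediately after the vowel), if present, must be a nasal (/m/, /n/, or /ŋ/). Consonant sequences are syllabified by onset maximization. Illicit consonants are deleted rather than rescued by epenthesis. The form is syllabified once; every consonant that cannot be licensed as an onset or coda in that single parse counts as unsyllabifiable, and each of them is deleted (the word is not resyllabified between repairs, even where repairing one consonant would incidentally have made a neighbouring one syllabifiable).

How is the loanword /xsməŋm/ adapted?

Syllabifying with onset maximization leaves /x/, /s/, /m/ stranded (only a nasal (/m/, /n/, or /ŋ/) is licensed in coda position; onsets are limited to one consonant).
Deletion applies to /x/, /s/, /m/.

məŋ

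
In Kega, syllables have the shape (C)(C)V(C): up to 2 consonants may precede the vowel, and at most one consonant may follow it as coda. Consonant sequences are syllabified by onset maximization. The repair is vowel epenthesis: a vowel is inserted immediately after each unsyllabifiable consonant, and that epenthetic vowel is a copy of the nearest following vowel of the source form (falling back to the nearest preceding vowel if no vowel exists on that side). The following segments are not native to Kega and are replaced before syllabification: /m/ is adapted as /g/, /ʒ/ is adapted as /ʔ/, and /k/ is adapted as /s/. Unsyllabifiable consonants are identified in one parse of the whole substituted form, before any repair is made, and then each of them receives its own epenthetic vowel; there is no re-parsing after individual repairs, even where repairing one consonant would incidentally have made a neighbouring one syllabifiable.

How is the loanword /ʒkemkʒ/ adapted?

ʔsegseʔe

Substitution: /ʒ/ → /ʔ/, /k/ → /s/, /m/ → /g/, giving /ʔsegsʔ/.
The consonants /s/, /ʔ/ cannot be parsed into a legal (C)(C)V(C) syllable (at most one coda consonant is licensed; onsets may contain at most 2 consonants).
Inserting the epenthetic vowel yields /s/ → /se/, /ʔ/ → /ʔe/.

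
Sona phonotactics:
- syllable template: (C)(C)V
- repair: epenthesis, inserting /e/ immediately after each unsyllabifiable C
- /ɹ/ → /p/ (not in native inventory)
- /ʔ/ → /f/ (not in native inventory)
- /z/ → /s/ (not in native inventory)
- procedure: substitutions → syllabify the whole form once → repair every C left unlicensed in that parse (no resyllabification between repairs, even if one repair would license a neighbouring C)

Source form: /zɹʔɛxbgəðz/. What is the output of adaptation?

Substitution: /z/ → /s/, /ɹ/ → /p/, /ʔ/ → /f/, giving /spfɛxbgəðs/.
Under (C)(C)V, the unsyllabifiable consonants are /s/, /x/, /ð/, /s/ (no codas are permitted; onsets may contain at most 2 consonants).
Each unlicensed consonant becomes the onset of a new syllable: /s/ → /se/, /x/ → /xe/, /ð/ → /ðe/, /s/ → /se/.

sepfɛxebgəðese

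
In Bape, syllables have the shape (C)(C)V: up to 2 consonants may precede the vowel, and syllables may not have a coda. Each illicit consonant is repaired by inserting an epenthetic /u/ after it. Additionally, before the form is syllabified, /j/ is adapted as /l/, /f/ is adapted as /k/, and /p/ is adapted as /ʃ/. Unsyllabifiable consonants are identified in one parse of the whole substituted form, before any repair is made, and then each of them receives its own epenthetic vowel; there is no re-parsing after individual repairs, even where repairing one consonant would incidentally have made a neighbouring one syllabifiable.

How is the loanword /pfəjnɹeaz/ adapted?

ʃkəlunɹeazu

Substitution: /p/ → /ʃ/, /f/ → /k/, /j/ → /l/, giving /ʃkəlnɹeaz/.
The consonants /l/, /z/ cannot be parsed into a legal (C)(C)V syllable (no codas are permitted; onsets may contain at most 2 consonants).
Each unlicensed consonant becomes the onset of a new syllable: /l/ → /lu/, /z/ → /zu/.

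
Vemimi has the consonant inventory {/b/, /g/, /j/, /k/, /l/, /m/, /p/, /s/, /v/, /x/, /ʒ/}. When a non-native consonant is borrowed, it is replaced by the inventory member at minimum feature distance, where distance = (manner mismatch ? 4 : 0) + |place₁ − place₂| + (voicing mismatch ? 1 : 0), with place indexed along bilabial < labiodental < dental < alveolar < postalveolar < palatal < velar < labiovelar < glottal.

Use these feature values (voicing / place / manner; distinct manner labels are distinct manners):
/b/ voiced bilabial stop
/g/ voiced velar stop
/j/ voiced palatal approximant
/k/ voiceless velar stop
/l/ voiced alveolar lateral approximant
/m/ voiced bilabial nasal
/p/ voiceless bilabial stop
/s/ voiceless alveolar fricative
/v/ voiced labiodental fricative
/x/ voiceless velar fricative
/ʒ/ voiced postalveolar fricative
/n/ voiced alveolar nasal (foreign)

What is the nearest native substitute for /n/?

m

/m/ is closest: same manner (nasal), place distance 3 (alveolar→bilabial), same voicing; total 3. Next closest is /l/ at distance 4.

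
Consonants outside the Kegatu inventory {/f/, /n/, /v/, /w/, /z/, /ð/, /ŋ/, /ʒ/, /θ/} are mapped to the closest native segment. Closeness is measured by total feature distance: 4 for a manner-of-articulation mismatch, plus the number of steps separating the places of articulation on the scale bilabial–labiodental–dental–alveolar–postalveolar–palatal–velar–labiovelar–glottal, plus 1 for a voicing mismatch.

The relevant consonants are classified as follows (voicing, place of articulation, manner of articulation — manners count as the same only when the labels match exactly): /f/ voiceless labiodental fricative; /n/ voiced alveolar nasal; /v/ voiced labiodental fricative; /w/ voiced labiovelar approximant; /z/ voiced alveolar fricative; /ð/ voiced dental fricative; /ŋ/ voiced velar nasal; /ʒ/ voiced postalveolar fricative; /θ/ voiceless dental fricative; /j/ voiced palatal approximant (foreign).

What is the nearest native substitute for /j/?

w

/w/ is closest: same manner (approximant), place distance 2 (palatal→labiovelar), same voicing; total 2. Next closest is /ŋ/ at distance 5.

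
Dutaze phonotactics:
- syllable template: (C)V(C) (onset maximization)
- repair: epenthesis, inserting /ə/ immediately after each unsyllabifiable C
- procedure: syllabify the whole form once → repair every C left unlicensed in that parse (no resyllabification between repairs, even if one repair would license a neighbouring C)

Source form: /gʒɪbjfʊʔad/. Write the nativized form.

The consonants /g/, /j/ cannot be parsed into a legal (C)V(C) syllable (at most one coda consonant is licensed; onsets are limited to one consonant).
Epenthesis after each stranded consonant: /g/ → /gə/, /j/ → /jə/.

gəʒɪbjəfʊʔad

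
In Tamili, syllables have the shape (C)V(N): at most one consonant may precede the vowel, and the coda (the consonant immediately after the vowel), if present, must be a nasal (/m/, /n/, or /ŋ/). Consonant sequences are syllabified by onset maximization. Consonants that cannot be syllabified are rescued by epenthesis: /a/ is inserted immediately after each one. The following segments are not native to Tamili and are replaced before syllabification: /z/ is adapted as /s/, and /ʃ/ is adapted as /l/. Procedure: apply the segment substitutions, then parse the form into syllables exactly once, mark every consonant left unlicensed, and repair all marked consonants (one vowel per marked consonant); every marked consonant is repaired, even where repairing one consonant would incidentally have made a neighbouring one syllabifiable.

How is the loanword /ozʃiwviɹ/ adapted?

Substitution: /z/ → /s/, /ʃ/ → /l/, giving /osliwviɹ/.
Syllabifying with onset maximization leaves /s/, /w/, /ɹ/ stranded (only a nasal (/m/, /n/, or /ŋ/) is licensed in coda position; onsets are limited to one consonant).
Each unlicensed consonant becomes the onset of a new syllable: /s/ → /sa/, /w/ → /wa/, /ɹ/ → /ɹa/.

osaliwaviɹa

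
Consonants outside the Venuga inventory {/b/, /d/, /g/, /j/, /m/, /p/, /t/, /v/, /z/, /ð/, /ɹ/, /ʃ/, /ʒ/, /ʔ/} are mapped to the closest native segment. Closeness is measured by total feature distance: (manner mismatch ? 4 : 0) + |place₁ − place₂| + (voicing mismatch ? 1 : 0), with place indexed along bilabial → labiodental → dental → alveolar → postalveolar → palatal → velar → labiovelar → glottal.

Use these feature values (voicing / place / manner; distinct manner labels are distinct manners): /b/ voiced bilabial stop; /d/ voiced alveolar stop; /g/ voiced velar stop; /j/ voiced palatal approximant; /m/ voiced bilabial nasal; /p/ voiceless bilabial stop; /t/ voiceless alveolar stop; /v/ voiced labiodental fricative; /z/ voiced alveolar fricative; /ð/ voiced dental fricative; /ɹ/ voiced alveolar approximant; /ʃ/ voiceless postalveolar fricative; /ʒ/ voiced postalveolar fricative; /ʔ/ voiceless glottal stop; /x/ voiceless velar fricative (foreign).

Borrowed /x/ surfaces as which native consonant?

ʃ

/ʃ/ is closest: same manner (fricative), place distance 2 (velar→postalveolar), same voicing; total 2. Next closest is /ʒ/ at distance 3.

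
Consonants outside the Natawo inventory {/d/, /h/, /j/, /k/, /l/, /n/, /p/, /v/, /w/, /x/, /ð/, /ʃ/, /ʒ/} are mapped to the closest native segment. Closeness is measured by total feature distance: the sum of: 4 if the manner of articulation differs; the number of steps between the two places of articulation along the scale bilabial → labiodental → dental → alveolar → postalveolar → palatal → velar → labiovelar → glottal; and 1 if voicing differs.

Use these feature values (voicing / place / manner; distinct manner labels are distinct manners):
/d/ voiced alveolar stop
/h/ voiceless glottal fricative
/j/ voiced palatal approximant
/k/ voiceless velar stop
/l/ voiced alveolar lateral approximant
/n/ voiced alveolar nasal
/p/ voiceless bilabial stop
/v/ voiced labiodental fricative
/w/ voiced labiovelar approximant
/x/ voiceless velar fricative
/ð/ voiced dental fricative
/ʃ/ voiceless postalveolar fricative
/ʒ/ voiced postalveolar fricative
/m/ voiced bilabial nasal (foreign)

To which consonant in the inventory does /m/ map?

/n/ is closest: same manner (nasal), place distance 3 (bilabial→alveolar), same voicing; total 3. Next closest is /p/ at distance 5.

n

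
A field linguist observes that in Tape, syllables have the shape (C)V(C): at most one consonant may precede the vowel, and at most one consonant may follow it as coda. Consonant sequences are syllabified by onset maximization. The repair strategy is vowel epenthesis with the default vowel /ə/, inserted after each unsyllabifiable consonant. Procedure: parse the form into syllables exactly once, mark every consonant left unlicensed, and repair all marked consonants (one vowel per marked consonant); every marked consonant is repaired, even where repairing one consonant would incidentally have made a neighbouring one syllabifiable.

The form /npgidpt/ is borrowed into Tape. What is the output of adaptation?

Syllabifying with onset maximization leaves /n/, /p/, /p/, /t/ stranded (at most one coda consonant is licensed; onsets are limited to one consonant).
Each unlicensed consonant becomes the onset of a new syllable: /n/ → /nə/, /p/ → /pə/, /p/ → /pə/, /t/ → /tə/.

nəpəgidpətə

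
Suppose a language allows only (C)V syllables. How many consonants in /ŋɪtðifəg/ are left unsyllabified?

Under (C)V, the unsyllabifiable consonants are /t/, /g/ (no codas are permitted; onsets are limited to one consonant).

2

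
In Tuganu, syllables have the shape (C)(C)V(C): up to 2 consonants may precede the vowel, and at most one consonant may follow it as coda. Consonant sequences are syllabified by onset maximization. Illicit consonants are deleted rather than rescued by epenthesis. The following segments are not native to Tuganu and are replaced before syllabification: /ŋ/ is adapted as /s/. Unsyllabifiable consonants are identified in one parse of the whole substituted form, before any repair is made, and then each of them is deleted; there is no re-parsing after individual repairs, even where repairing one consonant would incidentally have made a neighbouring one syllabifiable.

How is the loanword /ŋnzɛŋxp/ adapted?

Substitution: /ŋ/ → /s/, giving /snzɛsxp/.
The consonants /s/, /x/, /p/ cannot be parsed into a legal (C)(C)V(C) syllable (at most one coda consonant is licensed; onsets may contain at most 2 consonants).
Each unlicensed consonant is deleted: /s/, /x/, /p/.

nzɛs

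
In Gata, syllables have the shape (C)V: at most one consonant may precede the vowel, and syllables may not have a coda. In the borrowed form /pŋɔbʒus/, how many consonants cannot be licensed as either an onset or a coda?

Syllabifying with onset maximization leaves /p/, /b/, /s/ stranded (no codas are permitted; onsets are limited to one consonant).

3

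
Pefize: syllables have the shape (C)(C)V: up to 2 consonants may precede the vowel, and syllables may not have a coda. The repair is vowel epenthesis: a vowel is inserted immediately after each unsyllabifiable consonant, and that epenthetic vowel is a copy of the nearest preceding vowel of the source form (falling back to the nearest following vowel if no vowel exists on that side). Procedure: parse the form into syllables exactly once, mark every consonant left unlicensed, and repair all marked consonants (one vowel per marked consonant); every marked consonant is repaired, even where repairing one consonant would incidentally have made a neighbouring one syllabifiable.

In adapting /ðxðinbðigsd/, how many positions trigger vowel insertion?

5

The unsyllabifiable consonants are /ð/, /n/, /g/, /s/, /d/; each receives one epenthetic vowel.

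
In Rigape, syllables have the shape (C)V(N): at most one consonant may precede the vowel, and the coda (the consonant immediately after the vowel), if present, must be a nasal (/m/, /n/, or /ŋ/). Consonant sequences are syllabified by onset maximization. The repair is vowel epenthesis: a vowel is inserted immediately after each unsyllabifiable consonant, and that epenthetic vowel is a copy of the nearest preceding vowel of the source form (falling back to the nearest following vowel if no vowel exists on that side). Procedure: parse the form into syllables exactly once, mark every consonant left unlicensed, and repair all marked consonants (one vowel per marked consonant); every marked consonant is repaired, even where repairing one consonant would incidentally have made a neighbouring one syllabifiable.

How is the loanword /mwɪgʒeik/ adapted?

mɪwɪgɪʒeiki

Under (C)V(N), the unsyllabifiable consonants are /m/, /g/, /k/ (only a nasal (/m/, /n/, or /ŋ/) is licensed in coda position; onsets are limited to one consonant).
Epenthesis after each stranded consonant: /m/ → /mɪ/, /g/ → /gɪ/, /k/ → /ki/.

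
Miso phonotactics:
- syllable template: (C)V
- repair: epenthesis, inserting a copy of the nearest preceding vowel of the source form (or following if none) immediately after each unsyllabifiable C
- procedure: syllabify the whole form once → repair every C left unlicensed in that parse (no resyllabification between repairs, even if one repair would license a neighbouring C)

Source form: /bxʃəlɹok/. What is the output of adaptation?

Syllabifying with onset maximization leaves /b/, /x/, /l/, /k/ stranded (no codas are permitted; onsets are limited to one consonant).
Epenthesis after each stranded consonant: /b/ → /bə/, /x/ → /xə/, /l/ → /lə/, /k/ → /ko/.

bəxəʃələɹoko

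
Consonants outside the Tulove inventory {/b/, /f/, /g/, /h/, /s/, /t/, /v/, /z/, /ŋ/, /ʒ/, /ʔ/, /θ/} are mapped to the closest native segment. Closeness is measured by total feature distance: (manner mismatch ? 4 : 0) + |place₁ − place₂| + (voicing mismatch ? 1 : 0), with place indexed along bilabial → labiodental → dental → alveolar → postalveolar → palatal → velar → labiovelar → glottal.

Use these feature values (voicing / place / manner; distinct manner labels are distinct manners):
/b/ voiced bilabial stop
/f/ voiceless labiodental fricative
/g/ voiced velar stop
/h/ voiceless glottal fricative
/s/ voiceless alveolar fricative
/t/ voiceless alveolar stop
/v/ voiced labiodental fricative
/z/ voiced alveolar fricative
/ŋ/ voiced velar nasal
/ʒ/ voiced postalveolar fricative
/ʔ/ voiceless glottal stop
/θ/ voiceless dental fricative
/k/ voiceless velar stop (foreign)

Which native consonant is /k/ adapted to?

g

/g/ is closest: same manner (stop), place distance 0 (velar→velar), voicing differs (+1); total 1. Next closest is /ʔ/ at distance 2.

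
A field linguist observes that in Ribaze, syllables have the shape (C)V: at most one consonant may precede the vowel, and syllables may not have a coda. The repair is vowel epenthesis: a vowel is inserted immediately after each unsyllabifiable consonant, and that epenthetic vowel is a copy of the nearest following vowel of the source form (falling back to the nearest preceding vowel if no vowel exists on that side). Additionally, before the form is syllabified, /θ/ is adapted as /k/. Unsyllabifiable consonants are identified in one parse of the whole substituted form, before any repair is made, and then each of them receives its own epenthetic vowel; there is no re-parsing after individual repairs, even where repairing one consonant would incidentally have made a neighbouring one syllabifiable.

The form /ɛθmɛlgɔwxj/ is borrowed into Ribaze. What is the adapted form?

ɛkɛmɛlɔgɔwɔxɔjɔ

Substitution: /θ/ → /k/, giving /ɛkmɛlgɔwxj/.
The consonants /k/, /l/, /w/, /x/, /j/ cannot be parsed into a legal (C)V syllable (no codas are permitted; onsets are limited to one consonant).
Each unlicensed consonant becomes the onset of a new syllable: /k/ → /kɛ/, /l/ → /lɔ/, /w/ → /wɔ/, /x/ → /xɔ/, /j/ → /jɔ/.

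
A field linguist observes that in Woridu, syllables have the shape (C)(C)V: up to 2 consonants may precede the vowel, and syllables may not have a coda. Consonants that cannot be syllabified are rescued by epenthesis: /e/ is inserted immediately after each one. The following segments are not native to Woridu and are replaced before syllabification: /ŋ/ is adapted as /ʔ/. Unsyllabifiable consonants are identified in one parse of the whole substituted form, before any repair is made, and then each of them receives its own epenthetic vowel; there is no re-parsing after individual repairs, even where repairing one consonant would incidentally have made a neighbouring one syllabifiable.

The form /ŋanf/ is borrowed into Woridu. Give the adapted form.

Substitution: /ŋ/ → /ʔ/, giving /ʔanf/.
The consonants /n/, /f/ cannot be parsed into a legal (C)(C)V syllable (no codas are permitted; onsets may contain at most 2 consonants).
Inserting the epenthetic vowel yields /n/ → /ne/, /f/ → /fe/.

ʔanefe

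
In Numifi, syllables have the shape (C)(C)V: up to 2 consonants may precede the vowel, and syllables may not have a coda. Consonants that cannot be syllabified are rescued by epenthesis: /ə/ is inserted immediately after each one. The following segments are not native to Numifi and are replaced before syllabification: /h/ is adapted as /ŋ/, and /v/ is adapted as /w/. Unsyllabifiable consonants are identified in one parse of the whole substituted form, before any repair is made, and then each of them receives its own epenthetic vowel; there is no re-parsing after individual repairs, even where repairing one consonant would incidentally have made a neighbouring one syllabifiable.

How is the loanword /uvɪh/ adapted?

Substitution: /v/ → /w/, /h/ → /ŋ/, giving /uwɪŋ/.
The consonants /ŋ/ cannot be parsed into a legal (C)(C)V syllable (no codas are permitted; onsets may contain at most 2 consonants).
Epenthesis after each stranded consonant: /ŋ/ → /ŋə/.

uwɪŋə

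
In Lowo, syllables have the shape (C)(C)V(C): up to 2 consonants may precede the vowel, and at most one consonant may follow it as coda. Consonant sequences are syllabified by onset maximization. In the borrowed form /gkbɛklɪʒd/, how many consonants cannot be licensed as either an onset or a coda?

2

Syllabifying with onset maximization leaves /g/, /d/ stranded (at most one coda consonant is licensed; onsets may contain at most 2 consonants).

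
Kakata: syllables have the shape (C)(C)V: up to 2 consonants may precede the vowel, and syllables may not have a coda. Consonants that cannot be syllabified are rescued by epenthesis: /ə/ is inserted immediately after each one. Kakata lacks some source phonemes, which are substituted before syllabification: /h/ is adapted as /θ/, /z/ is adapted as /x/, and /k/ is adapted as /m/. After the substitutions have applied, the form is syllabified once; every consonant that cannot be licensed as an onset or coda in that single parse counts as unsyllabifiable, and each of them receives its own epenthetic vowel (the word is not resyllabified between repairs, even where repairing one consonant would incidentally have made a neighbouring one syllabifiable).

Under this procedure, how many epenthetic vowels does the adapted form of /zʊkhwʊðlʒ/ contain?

After substitution the input is /xʊmθwʊðlʒ/.
The unsyllabifiable consonants are /m/, /ð/, /l/, /ʒ/; each receives one epenthetic vowel.

4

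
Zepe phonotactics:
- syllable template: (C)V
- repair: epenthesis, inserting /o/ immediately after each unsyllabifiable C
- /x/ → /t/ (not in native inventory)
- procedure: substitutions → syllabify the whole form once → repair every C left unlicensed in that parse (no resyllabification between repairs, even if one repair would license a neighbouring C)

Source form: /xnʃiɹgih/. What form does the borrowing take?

Substitution: /x/ → /t/, giving /tnʃiɹgih/.
Under (C)V, the unsyllabifiable consonants are /t/, /n/, /ɹ/, /h/ (no codas are permitted; onsets are limited to one consonant).
Each unlicensed consonant becomes the onset of a new syllable: /t/ → /to/, /n/ → /no/, /ɹ/ → /ɹo/, /h/ → /ho/.

tonoʃiɹogiho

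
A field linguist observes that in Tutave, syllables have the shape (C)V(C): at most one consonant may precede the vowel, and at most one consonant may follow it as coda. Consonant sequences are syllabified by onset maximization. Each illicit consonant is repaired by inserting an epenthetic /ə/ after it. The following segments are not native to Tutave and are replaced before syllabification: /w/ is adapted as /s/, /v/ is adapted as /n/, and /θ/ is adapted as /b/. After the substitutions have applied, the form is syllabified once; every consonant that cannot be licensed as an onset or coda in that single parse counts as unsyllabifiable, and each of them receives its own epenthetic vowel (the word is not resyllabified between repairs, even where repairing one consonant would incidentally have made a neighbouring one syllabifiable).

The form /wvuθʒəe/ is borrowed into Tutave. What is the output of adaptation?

sənubʒəe

Substitution: /w/ → /s/, /v/ → /n/, /θ/ → /b/, giving /snubʒəe/.
The consonants /s/ cannot be parsed into a legal (C)V(C) syllable (at most one coda consonant is licensed; onsets are limited to one consonant).
Epenthesis after each stranded consonant: /s/ → /sə/.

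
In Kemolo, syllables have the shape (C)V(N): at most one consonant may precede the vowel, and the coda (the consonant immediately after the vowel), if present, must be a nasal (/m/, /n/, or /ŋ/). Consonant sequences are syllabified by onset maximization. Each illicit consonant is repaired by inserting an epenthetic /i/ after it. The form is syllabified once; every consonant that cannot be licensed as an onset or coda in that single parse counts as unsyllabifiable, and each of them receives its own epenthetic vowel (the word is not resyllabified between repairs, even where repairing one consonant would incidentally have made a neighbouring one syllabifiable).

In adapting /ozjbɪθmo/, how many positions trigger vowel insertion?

3

The unsyllabifiable consonants are /z/, /j/, /θ/; each receives one epenthetic vowel.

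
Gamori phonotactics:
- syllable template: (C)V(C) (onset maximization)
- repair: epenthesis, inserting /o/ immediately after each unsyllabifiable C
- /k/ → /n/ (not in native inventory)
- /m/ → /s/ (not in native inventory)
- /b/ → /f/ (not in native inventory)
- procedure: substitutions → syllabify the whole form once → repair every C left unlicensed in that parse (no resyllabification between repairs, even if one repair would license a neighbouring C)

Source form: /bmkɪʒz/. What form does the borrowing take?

Substitution: /b/ → /f/, /m/ → /s/, /k/ → /n/, giving /fsnɪʒz/.
The consonants /f/, /s/, /z/ cannot be parsed into a legal (C)V(C) syllable (at most one coda consonant is licensed; onsets are limited to one consonant).
Inserting the epenthetic vowel yields /f/ → /fo/, /s/ → /so/, /z/ → /zo/.

fosonɪʒzo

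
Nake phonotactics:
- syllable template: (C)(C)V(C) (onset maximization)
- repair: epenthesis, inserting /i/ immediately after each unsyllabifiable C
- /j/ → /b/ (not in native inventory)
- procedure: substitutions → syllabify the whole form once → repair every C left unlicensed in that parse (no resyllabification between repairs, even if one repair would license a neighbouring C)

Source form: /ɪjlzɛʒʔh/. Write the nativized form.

ɪblzɛʒʔihi

Substitution: /j/ → /b/, giving /ɪblzɛʒʔh/.
The consonants /ʔ/, /h/ cannot be parsed into a legal (C)(C)V(C) syllable (at most one coda consonant is licensed; onsets may contain at most 2 consonants).
Each unlicensed consonant becomes the onset of a new syllable: /ʔ/ → /ʔi/, /h/ → /hi/.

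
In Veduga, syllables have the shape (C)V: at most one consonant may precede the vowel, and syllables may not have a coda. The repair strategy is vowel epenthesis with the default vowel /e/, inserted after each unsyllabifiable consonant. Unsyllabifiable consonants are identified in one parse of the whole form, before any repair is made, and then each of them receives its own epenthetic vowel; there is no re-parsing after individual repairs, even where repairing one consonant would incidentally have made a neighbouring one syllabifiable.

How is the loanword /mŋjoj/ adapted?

meŋejoje

Under (C)V, the unsyllabifiable consonants are /m/, /ŋ/, /j/ (no codas are permitted; onsets are limited to one consonant).
Epenthesis after each stranded consonant: /m/ → /me/, /ŋ/ → /ŋe/, /j/ → /je/.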